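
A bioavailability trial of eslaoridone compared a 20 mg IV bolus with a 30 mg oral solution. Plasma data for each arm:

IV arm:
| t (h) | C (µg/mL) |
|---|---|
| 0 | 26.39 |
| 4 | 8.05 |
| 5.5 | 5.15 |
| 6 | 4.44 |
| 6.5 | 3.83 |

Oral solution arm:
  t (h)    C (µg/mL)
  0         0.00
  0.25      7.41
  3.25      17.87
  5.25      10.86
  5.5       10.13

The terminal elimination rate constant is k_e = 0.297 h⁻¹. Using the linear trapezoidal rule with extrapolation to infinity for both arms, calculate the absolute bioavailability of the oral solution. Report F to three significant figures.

F = 0.723

Trapezoidal AUC_0→6.5 (IV):
  [0→4]: (26.39+8.05)/2 × 4 = 68.88
  [4→5.5]: (8.05+5.15)/2 × 1.5 = 9.9
  [5.5→6]: (5.15+4.44)/2 × 0.5 = 2.3975
  [6→6.5]: (4.44+3.83)/2 × 0.5 = 2.0675
  Sum = 83.245 µg/mL·h
IV tail: 3.83/0.297 = 12.896; AUC_iv,0→∞ = 83.245 + 12.896 = 96.141 µg/mL·h
Trapezoidal AUC_0→5.5 (oral solution):
  [0→0.25]: (0.00+7.41)/2 × 0.25 = 0.92625
  [0.25→3.25]: (7.41+17.87)/2 × 3 = 37.92
  [3.25→5.25]: (17.87+10.86)/2 × 2 = 28.73
  [5.25→5.5]: (10.86+10.13)/2 × 0.25 = 2.62375
  Sum = 70.2 µg/mL·h
oral solution tail: 10.13/0.297 = 34.108; AUC_ev,0→∞ = 70.2 + 34.108 = 104.308 µg/mL·h
F = (AUC_ev/D_ev)/(AUC_iv/D_iv) = (104.308/30)/(96.141/20) = 3.47693/4.80705 = 0.7233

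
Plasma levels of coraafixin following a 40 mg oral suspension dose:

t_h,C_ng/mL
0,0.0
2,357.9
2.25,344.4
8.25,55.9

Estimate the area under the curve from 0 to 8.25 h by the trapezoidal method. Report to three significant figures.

AUC = 1650 ng/mL·h

Trapezoidal AUC_0→8.25:
  [0→2]: (0.0+357.9)/2 × 2 = 357.9
  [2→2.25]: (357.9+344.4)/2 × 0.25 = 87.7875
  [2.25→8.25]: (344.4+55.9)/2 × 6 = 1200.9
  Sum = 1646.5875 ng/mL·h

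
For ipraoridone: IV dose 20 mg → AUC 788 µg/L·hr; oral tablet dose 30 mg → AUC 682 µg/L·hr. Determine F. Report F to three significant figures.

F = 0.577

F = (AUC_ev / D_ev) / (AUC_iv / D_iv)
  = (682/30) / (788/20)
  = 22.7333 / 39.4 = 0.5770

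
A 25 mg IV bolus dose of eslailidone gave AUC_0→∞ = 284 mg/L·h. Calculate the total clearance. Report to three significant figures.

CL = 0.0880 L/h

CL = Dose_iv / AUC_0→∞
   = 25 / 284 = 0.0880282 L/h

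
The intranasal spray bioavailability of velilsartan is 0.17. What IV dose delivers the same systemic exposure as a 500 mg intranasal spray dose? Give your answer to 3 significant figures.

D_iv = 85.0 mg

Systemic exposure from an extravascular dose = F × D_ev, so the equivalent IV dose is F × D_ev.
D_iv = F × D_ev = 0.17 × 500 = 85 mg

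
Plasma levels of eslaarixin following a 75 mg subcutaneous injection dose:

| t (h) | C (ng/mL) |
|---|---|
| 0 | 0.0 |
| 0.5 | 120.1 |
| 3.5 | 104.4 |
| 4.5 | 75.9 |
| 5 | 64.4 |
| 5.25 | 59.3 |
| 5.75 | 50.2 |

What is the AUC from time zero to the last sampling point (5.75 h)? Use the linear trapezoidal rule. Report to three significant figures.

AUC = 535 ng/mL·h

Trapezoidal AUC_0→5.75:
  [0→0.5]: (0.0+120.1)/2 × 0.5 = 30.025
  [0.5→3.5]: (120.1+104.4)/2 × 3 = 336.75
  [3.5→4.5]: (104.4+75.9)/2 × 1 = 90.15
  [4.5→5]: (75.9+64.4)/2 × 0.5 = 35.075
  [5→5.25]: (64.4+59.3)/2 × 0.25 = 15.4625
  [5.25→5.75]: (59.3+50.2)/2 × 0.5 = 27.375
  Sum = 534.8375 ng/mL·h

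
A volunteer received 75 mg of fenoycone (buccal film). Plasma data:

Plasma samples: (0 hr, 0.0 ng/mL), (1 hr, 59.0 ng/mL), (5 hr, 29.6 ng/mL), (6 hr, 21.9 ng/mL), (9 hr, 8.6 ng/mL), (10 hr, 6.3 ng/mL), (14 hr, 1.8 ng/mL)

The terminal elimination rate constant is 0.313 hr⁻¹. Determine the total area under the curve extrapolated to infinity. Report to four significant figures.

AUC = 307.6 ng/mL·hr

Trapezoidal AUC_0→14:
  [0→1]: (0.0+59.0)/2 × 1 = 29.5
  [1→5]: (59.0+29.6)/2 × 4 = 177.2
  [5→6]: (29.6+21.9)/2 × 1 = 25.75
  [6→9]: (21.9+8.6)/2 × 3 = 45.75
  [9→10]: (8.6+6.3)/2 × 1 = 7.45
  [10→14]: (6.3+1.8)/2 × 4 = 16.2
  Sum = 301.85 ng/mL·hr
Extrapolated tail: C_last / k_e = 1.8 / 0.313 = 5.751
AUC_0→∞ = 301.85 + 5.751 = 307.601 ng/mL·hr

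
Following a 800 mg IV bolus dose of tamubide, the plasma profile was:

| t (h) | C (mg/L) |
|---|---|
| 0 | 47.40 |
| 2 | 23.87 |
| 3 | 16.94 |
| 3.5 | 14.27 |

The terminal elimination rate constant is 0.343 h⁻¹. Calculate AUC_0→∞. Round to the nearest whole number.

AUC = 141 mg/L·h

Trapezoidal AUC_0→3.5:
  [0→2]: (47.40+23.87)/2 × 2 = 71.27
  [2→3]: (23.87+16.94)/2 × 1 = 20.405
  [3→3.5]: (16.94+14.27)/2 × 0.5 = 7.8025
  Sum = 99.4775 mg/L·h
Extrapolated tail: C_last / k_e = 14.27 / 0.343 = 41.603
AUC_0→∞ = 99.4775 + 41.603 = 141.0805 mg/L·h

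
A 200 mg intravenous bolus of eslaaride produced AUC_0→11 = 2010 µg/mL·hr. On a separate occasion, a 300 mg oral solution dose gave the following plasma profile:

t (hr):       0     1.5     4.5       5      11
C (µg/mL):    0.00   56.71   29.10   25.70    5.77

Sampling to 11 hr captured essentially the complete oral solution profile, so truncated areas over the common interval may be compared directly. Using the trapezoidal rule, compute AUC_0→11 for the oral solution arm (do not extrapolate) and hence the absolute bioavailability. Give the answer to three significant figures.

Trapezoidal AUC_0→11 (oral solution):
  [0→1.5]: (0.00+56.71)/2 × 1.5 = 42.5325
  [1.5→4.5]: (56.71+29.10)/2 × 3 = 128.715
  [4.5→5]: (29.10+25.70)/2 × 0.5 = 13.7
  [5→11]: (25.70+5.77)/2 × 6 = 94.41
  Sum = 279.3575 µg/mL·hr
F = (AUC_ev/D_ev)/(AUC_iv/D_iv) = (279.3575/300)/(2010/200) = 0.931192/10.05 = 0.0927

F = 0.0927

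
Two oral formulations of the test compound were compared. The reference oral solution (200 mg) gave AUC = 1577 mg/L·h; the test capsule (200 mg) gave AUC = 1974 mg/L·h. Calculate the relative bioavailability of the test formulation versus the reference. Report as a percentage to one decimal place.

F_rel = (AUC_test/D_test) / (AUC_ref/D_ref)
      = (1974/200) / (1577/200)
      = 9.87 / 7.885 = 1.2517 = 125.17%

F_rel = 125.2%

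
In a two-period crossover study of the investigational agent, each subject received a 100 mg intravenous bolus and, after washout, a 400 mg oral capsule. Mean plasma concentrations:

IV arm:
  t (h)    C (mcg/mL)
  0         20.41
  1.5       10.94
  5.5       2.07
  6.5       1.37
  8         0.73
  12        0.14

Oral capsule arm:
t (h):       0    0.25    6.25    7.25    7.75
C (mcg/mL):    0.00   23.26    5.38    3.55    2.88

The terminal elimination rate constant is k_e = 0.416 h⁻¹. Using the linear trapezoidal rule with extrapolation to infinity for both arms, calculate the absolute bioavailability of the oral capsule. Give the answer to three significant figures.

F = 0.464

Trapezoidal AUC_0→12 (IV):
  [0→1.5]: (20.41+10.94)/2 × 1.5 = 23.5125
  [1.5→5.5]: (10.94+2.07)/2 × 4 = 26.02
  [5.5→6.5]: (2.07+1.37)/2 × 1 = 1.72
  [6.5→8]: (1.37+0.73)/2 × 1.5 = 1.575
  [8→12]: (0.73+0.14)/2 × 4 = 1.74
  Sum = 54.5675 mcg/mL·h
IV tail: 0.14/0.416 = 0.337; AUC_iv,0→∞ = 54.5675 + 0.337 = 54.9045 mcg/mL·h
Trapezoidal AUC_0→7.75 (oral capsule):
  [0→0.25]: (0.00+23.26)/2 × 0.25 = 2.9075
  [0.25→6.25]: (23.26+5.38)/2 × 6 = 85.92
  [6.25→7.25]: (5.38+3.55)/2 × 1 = 4.465
  [7.25→7.75]: (3.55+2.88)/2 × 0.5 = 1.6075
  Sum = 94.9 mcg/mL·h
oral capsule tail: 2.88/0.416 = 6.923; AUC_ev,0→∞ = 94.9 + 6.923 = 101.823 mcg/mL·h
F = (AUC_ev/D_ev)/(AUC_iv/D_iv) = (101.823/400)/(54.9045/100) = 0.2545575/0.549045 = 0.4636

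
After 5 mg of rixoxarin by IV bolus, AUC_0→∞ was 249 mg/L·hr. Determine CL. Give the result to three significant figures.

CL = 0.0201 L/hr

CL = Dose_iv / AUC_0→∞
   = 5 / 249 = 0.0200803 L/hr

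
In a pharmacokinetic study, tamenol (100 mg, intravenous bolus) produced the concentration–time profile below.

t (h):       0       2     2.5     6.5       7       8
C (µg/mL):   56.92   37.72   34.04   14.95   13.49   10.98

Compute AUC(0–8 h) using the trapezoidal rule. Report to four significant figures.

Trapezoidal AUC_0→8:
  [0→2]: (56.92+37.72)/2 × 2 = 94.64
  [2→2.5]: (37.72+34.04)/2 × 0.5 = 17.94
  [2.5→6.5]: (34.04+14.95)/2 × 4 = 97.98
  [6.5→7]: (14.95+13.49)/2 × 0.5 = 7.11
  [7→8]: (13.49+10.98)/2 × 1 = 12.235
  Sum = 229.905 µg/mL·h

AUC = 229.9 µg/mL·h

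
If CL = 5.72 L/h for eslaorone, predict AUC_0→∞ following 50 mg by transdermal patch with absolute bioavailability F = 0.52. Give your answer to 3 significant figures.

AUC_0→∞ = F × Dose / CL
        = 0.52 × 50 / 5.72 = 4.54545 mg/L·h

AUC = 4.55 mg/L·h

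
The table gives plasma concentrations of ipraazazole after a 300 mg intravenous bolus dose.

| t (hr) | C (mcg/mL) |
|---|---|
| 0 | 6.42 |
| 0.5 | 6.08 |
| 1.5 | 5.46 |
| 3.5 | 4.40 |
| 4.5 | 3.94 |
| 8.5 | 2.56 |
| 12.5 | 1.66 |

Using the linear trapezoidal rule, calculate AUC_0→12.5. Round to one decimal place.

AUC = 44.4 mcg/mL·hr

Trapezoidal AUC_0→12.5:
  [0→0.5]: (6.42+6.08)/2 × 0.5 = 3.125
  [0.5→1.5]: (6.08+5.46)/2 × 1 = 5.77
  [1.5→3.5]: (5.46+4.40)/2 × 2 = 9.86
  [3.5→4.5]: (4.40+3.94)/2 × 1 = 4.17
  [4.5→8.5]: (3.94+2.56)/2 × 4 = 13.0
  [8.5→12.5]: (2.56+1.66)/2 × 4 = 8.44
  Sum = 44.365 mcg/mL·hr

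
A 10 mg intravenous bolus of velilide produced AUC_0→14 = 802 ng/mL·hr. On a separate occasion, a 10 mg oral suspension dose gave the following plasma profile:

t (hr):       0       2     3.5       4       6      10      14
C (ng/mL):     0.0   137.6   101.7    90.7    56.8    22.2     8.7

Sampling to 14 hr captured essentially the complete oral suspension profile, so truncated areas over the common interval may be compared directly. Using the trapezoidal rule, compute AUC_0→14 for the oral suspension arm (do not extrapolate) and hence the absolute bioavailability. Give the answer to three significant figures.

F = 0.913

Trapezoidal AUC_0→14 (oral suspension):
  [0→2]: (0.0+137.6)/2 × 2 = 137.6
  [2→3.5]: (137.6+101.7)/2 × 1.5 = 179.475
  [3.5→4]: (101.7+90.7)/2 × 0.5 = 48.1
  [4→6]: (90.7+56.8)/2 × 2 = 147.5
  [6→10]: (56.8+22.2)/2 × 4 = 158.0
  [10→14]: (22.2+8.7)/2 × 4 = 61.8
  Sum = 732.475 ng/mL·hr
F = (AUC_ev/D_ev)/(AUC_iv/D_iv) = (732.475/10)/(802/10) = 73.2475/80.2 = 0.9133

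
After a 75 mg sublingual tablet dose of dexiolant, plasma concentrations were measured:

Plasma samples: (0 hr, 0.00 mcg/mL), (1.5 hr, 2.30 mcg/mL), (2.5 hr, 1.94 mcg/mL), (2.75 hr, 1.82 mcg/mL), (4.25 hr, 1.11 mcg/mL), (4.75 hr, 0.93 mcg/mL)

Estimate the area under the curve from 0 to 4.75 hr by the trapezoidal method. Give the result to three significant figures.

Trapezoidal AUC_0→4.75:
  [0→1.5]: (0.00+2.30)/2 × 1.5 = 1.725
  [1.5→2.5]: (2.30+1.94)/2 × 1 = 2.12
  [2.5→2.75]: (1.94+1.82)/2 × 0.25 = 0.47
  [2.75→4.25]: (1.82+1.11)/2 × 1.5 = 2.1975
  [4.25→4.75]: (1.11+0.93)/2 × 0.5 = 0.51
  Sum = 7.0225 mcg/mL·hr

AUC = 7.02 mcg/mL·hr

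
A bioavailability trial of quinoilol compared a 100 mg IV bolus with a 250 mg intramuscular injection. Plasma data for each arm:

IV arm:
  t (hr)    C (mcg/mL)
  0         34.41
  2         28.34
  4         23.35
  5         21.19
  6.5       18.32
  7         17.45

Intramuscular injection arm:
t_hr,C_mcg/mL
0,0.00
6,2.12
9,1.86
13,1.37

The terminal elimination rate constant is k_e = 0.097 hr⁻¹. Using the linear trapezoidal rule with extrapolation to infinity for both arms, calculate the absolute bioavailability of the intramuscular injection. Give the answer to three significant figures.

F = 0.0371

Trapezoidal AUC_0→7 (IV):
  [0→2]: (34.41+28.34)/2 × 2 = 62.75
  [2→4]: (28.34+23.35)/2 × 2 = 51.69
  [4→5]: (23.35+21.19)/2 × 1 = 22.27
  [5→6.5]: (21.19+18.32)/2 × 1.5 = 29.6325
  [6.5→7]: (18.32+17.45)/2 × 0.5 = 8.9425
  Sum = 175.285 mcg/mL·hr
IV tail: 17.45/0.097 = 179.897; AUC_iv,0→∞ = 175.285 + 179.897 = 355.182 mcg/mL·hr
Trapezoidal AUC_0→13 (intramuscular injection):
  [0→6]: (0.00+2.12)/2 × 6 = 6.36
  [6→9]: (2.12+1.86)/2 × 3 = 5.97
  [9→13]: (1.86+1.37)/2 × 4 = 6.46
  Sum = 18.79 mcg/mL·hr
intramuscular injection tail: 1.37/0.097 = 14.124; AUC_ev,0→∞ = 18.79 + 14.124 = 32.914 mcg/mL·hr
F = (AUC_ev/D_ev)/(AUC_iv/D_iv) = (32.914/250)/(355.182/100) = 0.131656/3.55182 = 0.0371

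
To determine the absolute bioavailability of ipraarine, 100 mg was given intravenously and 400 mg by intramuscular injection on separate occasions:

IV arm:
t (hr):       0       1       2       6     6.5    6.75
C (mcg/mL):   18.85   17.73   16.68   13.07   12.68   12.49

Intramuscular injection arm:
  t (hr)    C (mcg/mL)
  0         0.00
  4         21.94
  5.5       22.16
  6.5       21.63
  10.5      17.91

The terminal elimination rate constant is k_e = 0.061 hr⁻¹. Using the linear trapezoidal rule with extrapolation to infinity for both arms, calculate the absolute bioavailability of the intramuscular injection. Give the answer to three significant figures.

F = 0.381

Trapezoidal AUC_0→6.75 (IV):
  [0→1]: (18.85+17.73)/2 × 1 = 18.29
  [1→2]: (17.73+16.68)/2 × 1 = 17.205
  [2→6]: (16.68+13.07)/2 × 4 = 59.5
  [6→6.5]: (13.07+12.68)/2 × 0.5 = 6.4375
  [6.5→6.75]: (12.68+12.49)/2 × 0.25 = 3.14625
  Sum = 104.57875 mcg/mL·hr
IV tail: 12.49/0.061 = 204.754; AUC_iv,0→∞ = 104.57875 + 204.754 = 309.33275 mcg/mL·hr
Trapezoidal AUC_0→10.5 (intramuscular injection):
  [0→4]: (0.00+21.94)/2 × 4 = 43.88
  [4→5.5]: (21.94+22.16)/2 × 1.5 = 33.075
  [5.5→6.5]: (22.16+21.63)/2 × 1 = 21.895
  [6.5→10.5]: (21.63+17.91)/2 × 4 = 79.08
  Sum = 177.93 mcg/mL·hr
intramuscular injection tail: 17.91/0.061 = 293.607; AUC_ev,0→∞ = 177.93 + 293.607 = 471.537 mcg/mL·hr
F = (AUC_ev/D_ev)/(AUC_iv/D_iv) = (471.537/400)/(309.33275/100) = 1.1788425/3.0933275 = 0.3811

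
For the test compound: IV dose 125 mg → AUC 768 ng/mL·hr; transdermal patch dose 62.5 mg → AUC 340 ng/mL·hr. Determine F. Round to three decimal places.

F = (AUC_ev / D_ev) / (AUC_iv / D_iv)
  = (340/62.5) / (768/125)
  = 5.44 / 6.144 = 0.8854

F = 0.885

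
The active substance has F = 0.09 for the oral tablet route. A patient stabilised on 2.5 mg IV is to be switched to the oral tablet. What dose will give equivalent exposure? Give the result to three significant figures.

D_oral = 27.8 mg

For equal systemic exposure: F × D_ev = D_iv
D_ev = D_iv / F = 2.5 / 0.09 = 27.7778 mg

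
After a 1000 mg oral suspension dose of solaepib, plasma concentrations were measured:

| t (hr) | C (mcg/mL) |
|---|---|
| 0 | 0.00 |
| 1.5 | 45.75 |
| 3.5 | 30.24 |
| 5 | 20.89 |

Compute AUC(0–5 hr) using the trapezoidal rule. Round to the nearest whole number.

Trapezoidal AUC_0→5:
  [0→1.5]: (0.00+45.75)/2 × 1.5 = 34.3125
  [1.5→3.5]: (45.75+30.24)/2 × 2 = 75.99
  [3.5→5]: (30.24+20.89)/2 × 1.5 = 38.3475
  Sum = 148.65 mcg/mL·hr

AUC = 149 mcg/mL·hr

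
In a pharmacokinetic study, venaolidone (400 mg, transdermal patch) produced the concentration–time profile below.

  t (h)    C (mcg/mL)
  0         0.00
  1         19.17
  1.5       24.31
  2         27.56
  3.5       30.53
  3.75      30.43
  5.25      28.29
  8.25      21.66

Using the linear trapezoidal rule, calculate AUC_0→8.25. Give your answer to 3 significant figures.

Trapezoidal AUC_0→8.25:
  [0→1]: (0.00+19.17)/2 × 1 = 9.585
  [1→1.5]: (19.17+24.31)/2 × 0.5 = 10.87
  [1.5→2]: (24.31+27.56)/2 × 0.5 = 12.9675
  [2→3.5]: (27.56+30.53)/2 × 1.5 = 43.5675
  [3.5→3.75]: (30.53+30.43)/2 × 0.25 = 7.62
  [3.75→5.25]: (30.43+28.29)/2 × 1.5 = 44.04
  [5.25→8.25]: (28.29+21.66)/2 × 3 = 74.925
  Sum = 203.575 mcg/mL·h

AUC = 204 mcg/mL·h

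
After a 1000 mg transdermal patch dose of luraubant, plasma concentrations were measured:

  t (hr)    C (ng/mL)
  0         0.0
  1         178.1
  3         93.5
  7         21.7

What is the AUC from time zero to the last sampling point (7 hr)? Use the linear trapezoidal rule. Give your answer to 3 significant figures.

AUC = 591 ng/mL·hr

Trapezoidal AUC_0→7:
  [0→1]: (0.0+178.1)/2 × 1 = 89.05
  [1→3]: (178.1+93.5)/2 × 2 = 271.6
  [3→7]: (93.5+21.7)/2 × 4 = 230.4
  Sum = 591.05 ng/mL·hr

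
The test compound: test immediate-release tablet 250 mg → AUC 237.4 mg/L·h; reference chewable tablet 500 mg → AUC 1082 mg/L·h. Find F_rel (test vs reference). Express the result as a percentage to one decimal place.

F_rel = (AUC_test/D_test) / (AUC_ref/D_ref)
      = (237.4/250) / (1082/500)
      = 0.9496 / 2.164 = 0.4388 = 43.88%

F_rel = 43.9%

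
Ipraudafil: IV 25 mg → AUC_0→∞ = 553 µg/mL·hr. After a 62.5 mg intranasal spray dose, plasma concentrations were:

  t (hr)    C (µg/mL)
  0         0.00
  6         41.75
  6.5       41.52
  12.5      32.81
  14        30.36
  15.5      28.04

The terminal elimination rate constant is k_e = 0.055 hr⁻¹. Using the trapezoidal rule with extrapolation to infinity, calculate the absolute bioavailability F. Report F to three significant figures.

Trapezoidal AUC_0→15.5 (intranasal spray):
  [0→6]: (0.00+41.75)/2 × 6 = 125.25
  [6→6.5]: (41.75+41.52)/2 × 0.5 = 20.8175
  [6.5→12.5]: (41.52+32.81)/2 × 6 = 222.99
  [12.5→14]: (32.81+30.36)/2 × 1.5 = 47.3775
  [14→15.5]: (30.36+28.04)/2 × 1.5 = 43.8
  Sum = 460.235 µg/mL·hr
Tail: C_last/k_e = 28.04/0.055 = 509.818
AUC_0→∞ (intranasal spray) = 460.235 + 509.818 = 970.053 µg/mL·hr
F = (AUC_ev/D_ev)/(AUC_iv/D_iv) = (970.053/62.5)/(553/25) = 15.520848/22.12 = 0.7017

F = 0.702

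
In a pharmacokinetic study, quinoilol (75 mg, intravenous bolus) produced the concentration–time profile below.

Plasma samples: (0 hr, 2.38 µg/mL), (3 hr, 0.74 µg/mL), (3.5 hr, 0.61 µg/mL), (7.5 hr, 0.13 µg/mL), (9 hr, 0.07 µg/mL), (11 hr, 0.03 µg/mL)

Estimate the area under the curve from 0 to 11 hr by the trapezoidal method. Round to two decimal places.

AUC = 6.75 µg/mL·hr

Trapezoidal AUC_0→11:
  [0→3]: (2.38+0.74)/2 × 3 = 4.68
  [3→3.5]: (0.74+0.61)/2 × 0.5 = 0.3375
  [3.5→7.5]: (0.61+0.13)/2 × 4 = 1.48
  [7.5→9]: (0.13+0.07)/2 × 1.5 = 0.15
  [9→11]: (0.07+0.03)/2 × 2 = 0.1
  Sum = 6.7475 µg/mL·hr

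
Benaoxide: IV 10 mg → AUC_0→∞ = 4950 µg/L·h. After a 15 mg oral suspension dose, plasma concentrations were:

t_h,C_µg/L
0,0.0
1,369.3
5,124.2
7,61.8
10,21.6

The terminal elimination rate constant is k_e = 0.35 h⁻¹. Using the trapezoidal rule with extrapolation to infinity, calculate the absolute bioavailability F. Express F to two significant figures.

Trapezoidal AUC_0→10 (oral suspension):
  [0→1]: (0.0+369.3)/2 × 1 = 184.65
  [1→5]: (369.3+124.2)/2 × 4 = 987.0
  [5→7]: (124.2+61.8)/2 × 2 = 186.0
  [7→10]: (61.8+21.6)/2 × 3 = 125.1
  Sum = 1482.75 µg/L·h
Tail: C_last/k_e = 21.6/0.35 = 61.714
AUC_0→∞ (oral suspension) = 1482.75 + 61.714 = 1544.464 µg/L·h
F = (AUC_ev/D_ev)/(AUC_iv/D_iv) = (1544.464/15)/(4950/10) = 102.964/495 = 0.2080

F = 0.21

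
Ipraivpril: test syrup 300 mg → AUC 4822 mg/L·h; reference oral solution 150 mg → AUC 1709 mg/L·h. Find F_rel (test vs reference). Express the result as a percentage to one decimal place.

F_rel = (AUC_test/D_test) / (AUC_ref/D_ref)
      = (4822/300) / (1709/150)
      = 16.0733 / 11.3933 = 1.4108 = 141.08%

F_rel = 141.1%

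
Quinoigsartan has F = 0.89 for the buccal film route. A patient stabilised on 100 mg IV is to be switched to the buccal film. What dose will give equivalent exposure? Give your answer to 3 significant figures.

D_buccal = 112 mg

For equal systemic exposure: F × D_ev = D_iv
D_ev = D_iv / F = 100 / 0.89 = 112.36 mg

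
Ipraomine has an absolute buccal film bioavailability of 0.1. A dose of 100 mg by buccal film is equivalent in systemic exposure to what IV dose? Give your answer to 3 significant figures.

D_iv = 10.0 mg

Systemic exposure from an extravascular dose = F × D_ev, so the equivalent IV dose is F × D_ev.
D_iv = F × D_ev = 0.1 × 100 = 10 mg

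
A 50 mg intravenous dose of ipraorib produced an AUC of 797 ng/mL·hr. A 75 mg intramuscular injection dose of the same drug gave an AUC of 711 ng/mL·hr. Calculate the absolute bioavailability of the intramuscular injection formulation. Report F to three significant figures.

F = 0.595

F = (AUC_ev / D_ev) / (AUC_iv / D_iv)
  = (711/75) / (797/50)
  = 9.48 / 15.94 = 0.5947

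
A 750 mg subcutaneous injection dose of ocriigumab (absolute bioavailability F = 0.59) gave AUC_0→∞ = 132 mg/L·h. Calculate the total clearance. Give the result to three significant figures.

CL = F × Dose / AUC_0→∞
   = 0.59 × 750 / 132 = 3.35227 L/h

CL = 3.35 L/h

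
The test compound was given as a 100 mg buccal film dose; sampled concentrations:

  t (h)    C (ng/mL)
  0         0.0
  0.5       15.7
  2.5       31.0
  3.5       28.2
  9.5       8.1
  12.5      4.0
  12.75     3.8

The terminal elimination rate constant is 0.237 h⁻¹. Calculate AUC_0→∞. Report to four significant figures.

Trapezoidal AUC_0→12.75:
  [0→0.5]: (0.0+15.7)/2 × 0.5 = 3.925
  [0.5→2.5]: (15.7+31.0)/2 × 2 = 46.7
  [2.5→3.5]: (31.0+28.2)/2 × 1 = 29.6
  [3.5→9.5]: (28.2+8.1)/2 × 6 = 108.9
  [9.5→12.5]: (8.1+4.0)/2 × 3 = 18.15
  [12.5→12.75]: (4.0+3.8)/2 × 0.25 = 0.975
  Sum = 208.25 ng/mL·h
Extrapolated tail: C_last / k_e = 3.8 / 0.237 = 16.034
AUC_0→∞ = 208.25 + 16.034 = 224.284 ng/mL·h

AUC = 224.3 ng/mL·h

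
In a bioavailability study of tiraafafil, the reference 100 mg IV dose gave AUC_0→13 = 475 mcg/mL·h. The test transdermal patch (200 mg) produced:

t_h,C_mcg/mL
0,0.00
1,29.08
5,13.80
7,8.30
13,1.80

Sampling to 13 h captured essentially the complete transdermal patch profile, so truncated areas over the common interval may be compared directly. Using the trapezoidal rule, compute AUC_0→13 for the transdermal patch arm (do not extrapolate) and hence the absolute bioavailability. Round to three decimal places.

Trapezoidal AUC_0→13 (transdermal patch):
  [0→1]: (0.00+29.08)/2 × 1 = 14.54
  [1→5]: (29.08+13.80)/2 × 4 = 85.76
  [5→7]: (13.80+8.30)/2 × 2 = 22.1
  [7→13]: (8.30+1.80)/2 × 6 = 30.3
  Sum = 152.7 mcg/mL·h
F = (AUC_ev/D_ev)/(AUC_iv/D_iv) = (152.7/200)/(475/100) = 0.7635/4.75 = 0.1607

F = 0.161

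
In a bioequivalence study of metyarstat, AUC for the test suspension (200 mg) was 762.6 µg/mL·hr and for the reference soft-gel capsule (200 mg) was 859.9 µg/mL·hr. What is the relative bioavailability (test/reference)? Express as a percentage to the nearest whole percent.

F_rel = (AUC_test/D_test) / (AUC_ref/D_ref)
      = (762.6/200) / (859.9/200)
      = 3.813 / 4.2995 = 0.8868 = 88.68%

F_rel = 89%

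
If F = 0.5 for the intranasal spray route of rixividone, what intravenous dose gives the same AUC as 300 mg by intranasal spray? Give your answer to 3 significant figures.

D_iv = 150 mg

Systemic exposure from an extravascular dose = F × D_ev, so the equivalent IV dose is F × D_ev.
D_iv = F × D_ev = 0.5 × 300 = 150 mg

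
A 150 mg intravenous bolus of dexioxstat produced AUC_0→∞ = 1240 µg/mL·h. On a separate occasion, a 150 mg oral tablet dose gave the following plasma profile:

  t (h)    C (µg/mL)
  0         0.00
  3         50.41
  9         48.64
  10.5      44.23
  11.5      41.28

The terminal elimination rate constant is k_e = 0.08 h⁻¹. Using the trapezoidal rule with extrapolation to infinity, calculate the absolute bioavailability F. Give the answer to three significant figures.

Trapezoidal AUC_0→11.5 (oral tablet):
  [0→3]: (0.00+50.41)/2 × 3 = 75.615
  [3→9]: (50.41+48.64)/2 × 6 = 297.15
  [9→10.5]: (48.64+44.23)/2 × 1.5 = 69.6525
  [10.5→11.5]: (44.23+41.28)/2 × 1 = 42.755
  Sum = 485.1725 µg/mL·h
Tail: C_last/k_e = 41.28/0.08 = 516.000
AUC_0→∞ (oral tablet) = 485.1725 + 516.000 = 1001.1725 µg/mL·h
F = (AUC_ev/D_ev)/(AUC_iv/D_iv) = (1001.1725/150)/(1240/150) = 6.67448/8.26667 = 0.8074

F = 0.807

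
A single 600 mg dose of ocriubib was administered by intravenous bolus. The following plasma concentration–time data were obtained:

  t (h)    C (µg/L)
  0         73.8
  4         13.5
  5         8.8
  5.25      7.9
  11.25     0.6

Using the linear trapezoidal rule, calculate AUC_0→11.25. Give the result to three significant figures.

AUC = 213 µg/L·h

Trapezoidal AUC_0→11.25:
  [0→4]: (73.8+13.5)/2 × 4 = 174.6
  [4→5]: (13.5+8.8)/2 × 1 = 11.15
  [5→5.25]: (8.8+7.9)/2 × 0.25 = 2.0875
  [5.25→11.25]: (7.9+0.6)/2 × 6 = 25.5
  Sum = 213.3375 µg/L·h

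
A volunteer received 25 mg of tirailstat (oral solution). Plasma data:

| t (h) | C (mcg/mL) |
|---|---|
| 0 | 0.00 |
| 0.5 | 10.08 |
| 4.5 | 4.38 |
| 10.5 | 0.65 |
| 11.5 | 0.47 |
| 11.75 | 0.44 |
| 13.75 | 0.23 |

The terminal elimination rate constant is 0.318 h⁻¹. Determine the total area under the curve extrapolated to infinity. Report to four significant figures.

Trapezoidal AUC_0→13.75:
  [0→0.5]: (0.00+10.08)/2 × 0.5 = 2.52
  [0.5→4.5]: (10.08+4.38)/2 × 4 = 28.92
  [4.5→10.5]: (4.38+0.65)/2 × 6 = 15.09
  [10.5→11.5]: (0.65+0.47)/2 × 1 = 0.56
  [11.5→11.75]: (0.47+0.44)/2 × 0.25 = 0.11375
  [11.75→13.75]: (0.44+0.23)/2 × 2 = 0.67
  Sum = 47.87375 mcg/mL·h
Extrapolated tail: C_last / k_e = 0.23 / 0.318 = 0.723
AUC_0→∞ = 47.87375 + 0.723 = 48.59675 mcg/mL·h

AUC = 48.60 mcg/mL·h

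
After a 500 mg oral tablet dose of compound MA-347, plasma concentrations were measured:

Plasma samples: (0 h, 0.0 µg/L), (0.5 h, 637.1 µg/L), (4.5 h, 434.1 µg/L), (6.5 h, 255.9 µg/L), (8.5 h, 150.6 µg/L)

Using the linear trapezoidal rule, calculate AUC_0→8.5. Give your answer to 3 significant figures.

AUC = 3400 µg/L·h

Trapezoidal AUC_0→8.5:
  [0→0.5]: (0.0+637.1)/2 × 0.5 = 159.275
  [0.5→4.5]: (637.1+434.1)/2 × 4 = 2142.4
  [4.5→6.5]: (434.1+255.9)/2 × 2 = 690.0
  [6.5→8.5]: (255.9+150.6)/2 × 2 = 406.5
  Sum = 3398.175 µg/L·h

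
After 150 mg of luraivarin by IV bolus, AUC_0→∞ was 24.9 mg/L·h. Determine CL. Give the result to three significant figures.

CL = 6.02 L/h

CL = Dose_iv / AUC_0→∞
   = 150 / 24.9 = 6.0241 L/h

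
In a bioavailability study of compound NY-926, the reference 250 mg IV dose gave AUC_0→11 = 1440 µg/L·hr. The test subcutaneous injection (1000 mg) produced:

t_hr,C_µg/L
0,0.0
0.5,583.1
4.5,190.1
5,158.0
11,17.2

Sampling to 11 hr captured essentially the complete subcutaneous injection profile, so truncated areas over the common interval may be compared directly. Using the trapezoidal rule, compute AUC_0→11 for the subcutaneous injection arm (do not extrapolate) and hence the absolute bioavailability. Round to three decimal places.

F = 0.400

Trapezoidal AUC_0→11 (subcutaneous injection):
  [0→0.5]: (0.0+583.1)/2 × 0.5 = 145.775
  [0.5→4.5]: (583.1+190.1)/2 × 4 = 1546.4
  [4.5→5]: (190.1+158.0)/2 × 0.5 = 87.025
  [5→11]: (158.0+17.2)/2 × 6 = 525.6
  Sum = 2304.8 µg/L·hr
F = (AUC_ev/D_ev)/(AUC_iv/D_iv) = (2304.8/1000)/(1440/250) = 2.3048/5.76 = 0.4001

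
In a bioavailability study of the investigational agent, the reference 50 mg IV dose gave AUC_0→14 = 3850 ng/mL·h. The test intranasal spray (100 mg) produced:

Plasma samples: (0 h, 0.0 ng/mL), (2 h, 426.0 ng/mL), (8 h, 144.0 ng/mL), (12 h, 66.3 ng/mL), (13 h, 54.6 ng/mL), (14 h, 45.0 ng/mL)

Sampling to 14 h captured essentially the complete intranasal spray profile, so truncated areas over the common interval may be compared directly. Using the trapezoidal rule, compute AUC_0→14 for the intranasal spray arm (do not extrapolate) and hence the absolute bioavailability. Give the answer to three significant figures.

F = 0.346

Trapezoidal AUC_0→14 (intranasal spray):
  [0→2]: (0.0+426.0)/2 × 2 = 426.0
  [2→8]: (426.0+144.0)/2 × 6 = 1710.0
  [8→12]: (144.0+66.3)/2 × 4 = 420.6
  [12→13]: (66.3+54.6)/2 × 1 = 60.45
  [13→14]: (54.6+45.0)/2 × 1 = 49.8
  Sum = 2666.85 ng/mL·h
F = (AUC_ev/D_ev)/(AUC_iv/D_iv) = (2666.85/100)/(3850/50) = 26.6685/77 = 0.3463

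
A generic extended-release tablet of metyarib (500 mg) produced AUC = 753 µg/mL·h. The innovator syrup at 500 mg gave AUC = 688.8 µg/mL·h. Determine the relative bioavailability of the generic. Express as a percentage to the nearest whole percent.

F_rel = (AUC_test/D_test) / (AUC_ref/D_ref)
      = (753/500) / (688.8/500)
      = 1.506 / 1.3776 = 1.0932 = 109.32%

F_rel = 109%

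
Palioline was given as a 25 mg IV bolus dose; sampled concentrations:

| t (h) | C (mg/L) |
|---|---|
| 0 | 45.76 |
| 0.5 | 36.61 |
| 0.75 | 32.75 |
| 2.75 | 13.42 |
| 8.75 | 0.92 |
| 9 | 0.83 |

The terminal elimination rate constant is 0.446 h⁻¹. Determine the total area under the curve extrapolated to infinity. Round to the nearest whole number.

Trapezoidal AUC_0→9:
  [0→0.5]: (45.76+36.61)/2 × 0.5 = 20.5925
  [0.5→0.75]: (36.61+32.75)/2 × 0.25 = 8.67
  [0.75→2.75]: (32.75+13.42)/2 × 2 = 46.17
  [2.75→8.75]: (13.42+0.92)/2 × 6 = 43.02
  [8.75→9]: (0.92+0.83)/2 × 0.25 = 0.21875
  Sum = 118.67125 mg/L·h
Extrapolated tail: C_last / k_e = 0.83 / 0.446 = 1.861
AUC_0→∞ = 118.67125 + 1.861 = 120.53225 mg/L·h

AUC = 121 mg/L·h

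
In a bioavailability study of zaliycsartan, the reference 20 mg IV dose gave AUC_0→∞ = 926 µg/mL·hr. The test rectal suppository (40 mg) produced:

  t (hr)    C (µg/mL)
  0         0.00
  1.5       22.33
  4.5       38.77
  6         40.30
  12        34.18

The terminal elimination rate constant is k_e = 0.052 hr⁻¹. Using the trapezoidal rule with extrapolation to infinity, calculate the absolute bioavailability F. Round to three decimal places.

Trapezoidal AUC_0→12 (rectal suppository):
  [0→1.5]: (0.00+22.33)/2 × 1.5 = 16.7475
  [1.5→4.5]: (22.33+38.77)/2 × 3 = 91.65
  [4.5→6]: (38.77+40.30)/2 × 1.5 = 59.3025
  [6→12]: (40.30+34.18)/2 × 6 = 223.44
  Sum = 391.14 µg/mL·hr
Tail: C_last/k_e = 34.18/0.052 = 657.308
AUC_0→∞ (rectal suppository) = 391.14 + 657.308 = 1048.448 µg/mL·hr
F = (AUC_ev/D_ev)/(AUC_iv/D_iv) = (1048.448/40)/(926/20) = 26.2112/46.3 = 0.5661

F = 0.566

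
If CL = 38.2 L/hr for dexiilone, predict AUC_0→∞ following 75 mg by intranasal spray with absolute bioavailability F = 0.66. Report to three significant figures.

AUC = 1.30 mg/L·hr

AUC_0→∞ = F × Dose / CL
        = 0.66 × 75 / 38.2 = 1.29581 mg/L·hr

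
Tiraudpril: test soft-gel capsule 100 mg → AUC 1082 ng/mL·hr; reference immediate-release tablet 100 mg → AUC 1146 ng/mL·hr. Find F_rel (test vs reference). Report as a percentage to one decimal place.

F_rel = (AUC_test/D_test) / (AUC_ref/D_ref)
      = (1082/100) / (1146/100)
      = 10.82 / 11.46 = 0.9442 = 94.42%

F_rel = 94.4%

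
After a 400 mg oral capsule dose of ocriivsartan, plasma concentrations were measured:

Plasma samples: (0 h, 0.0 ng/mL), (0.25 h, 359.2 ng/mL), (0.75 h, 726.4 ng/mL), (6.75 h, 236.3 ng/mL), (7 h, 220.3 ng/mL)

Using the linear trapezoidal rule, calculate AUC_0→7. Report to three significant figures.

AUC = 3260 ng/mL·h

Trapezoidal AUC_0→7:
  [0→0.25]: (0.0+359.2)/2 × 0.25 = 44.9
  [0.25→0.75]: (359.2+726.4)/2 × 0.5 = 271.4
  [0.75→6.75]: (726.4+236.3)/2 × 6 = 2888.1
  [6.75→7]: (236.3+220.3)/2 × 0.25 = 57.075
  Sum = 3261.475 ng/mL·h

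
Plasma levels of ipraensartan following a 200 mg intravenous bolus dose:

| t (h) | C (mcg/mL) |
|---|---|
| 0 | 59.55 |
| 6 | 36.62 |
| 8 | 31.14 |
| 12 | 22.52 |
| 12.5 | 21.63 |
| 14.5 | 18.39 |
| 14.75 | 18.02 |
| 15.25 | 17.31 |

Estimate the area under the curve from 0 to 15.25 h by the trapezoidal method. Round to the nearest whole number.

AUC = 528 mcg/mL·h

Trapezoidal AUC_0→15.25:
  [0→6]: (59.55+36.62)/2 × 6 = 288.51
  [6→8]: (36.62+31.14)/2 × 2 = 67.76
  [8→12]: (31.14+22.52)/2 × 4 = 107.32
  [12→12.5]: (22.52+21.63)/2 × 0.5 = 11.0375
  [12.5→14.5]: (21.63+18.39)/2 × 2 = 40.02
  [14.5→14.75]: (18.39+18.02)/2 × 0.25 = 4.55125
  [14.75→15.25]: (18.02+17.31)/2 × 0.5 = 8.8325
  Sum = 528.03125 mcg/mL·h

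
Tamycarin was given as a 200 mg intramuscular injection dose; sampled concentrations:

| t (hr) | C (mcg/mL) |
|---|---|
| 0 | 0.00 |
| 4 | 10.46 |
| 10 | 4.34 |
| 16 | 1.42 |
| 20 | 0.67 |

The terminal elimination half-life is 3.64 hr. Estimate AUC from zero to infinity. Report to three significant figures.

AUC = 90.3 mcg/mL·hr

Trapezoidal AUC_0→20:
  [0→4]: (0.00+10.46)/2 × 4 = 20.92
  [4→10]: (10.46+4.34)/2 × 6 = 44.4
  [10→16]: (4.34+1.42)/2 × 6 = 17.28
  [16→20]: (1.42+0.67)/2 × 4 = 4.18
  Sum = 86.78 mcg/mL·hr
k_e = ln2 / t½ = 0.693147 / 3.64 = 0.1904 hr^-1
Extrapolated tail: C_last / k_e = 0.67 / 0.1904 = 3.519
AUC_0→∞ = 86.78 + 3.519 = 90.299 mcg/mL·hr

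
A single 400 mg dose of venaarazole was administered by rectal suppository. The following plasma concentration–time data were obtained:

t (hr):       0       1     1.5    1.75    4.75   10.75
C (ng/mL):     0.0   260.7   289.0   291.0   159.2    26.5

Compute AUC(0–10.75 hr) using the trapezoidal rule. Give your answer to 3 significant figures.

AUC = 1570 ng/mL·hr

Trapezoidal AUC_0→10.75:
  [0→1]: (0.0+260.7)/2 × 1 = 130.35
  [1→1.5]: (260.7+289.0)/2 × 0.5 = 137.425
  [1.5→1.75]: (289.0+291.0)/2 × 0.25 = 72.5
  [1.75→4.75]: (291.0+159.2)/2 × 3 = 675.3
  [4.75→10.75]: (159.2+26.5)/2 × 6 = 557.1
  Sum = 1572.675 ng/mL·hr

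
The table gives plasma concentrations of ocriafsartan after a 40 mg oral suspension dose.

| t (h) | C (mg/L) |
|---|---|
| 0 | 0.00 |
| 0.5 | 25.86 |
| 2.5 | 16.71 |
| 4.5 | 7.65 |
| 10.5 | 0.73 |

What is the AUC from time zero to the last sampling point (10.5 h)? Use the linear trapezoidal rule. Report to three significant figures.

AUC = 98.5 mg/L·h

Trapezoidal AUC_0→10.5:
  [0→0.5]: (0.00+25.86)/2 × 0.5 = 6.465
  [0.5→2.5]: (25.86+16.71)/2 × 2 = 42.57
  [2.5→4.5]: (16.71+7.65)/2 × 2 = 24.36
  [4.5→10.5]: (7.65+0.73)/2 × 6 = 25.14
  Sum = 98.535 mg/L·h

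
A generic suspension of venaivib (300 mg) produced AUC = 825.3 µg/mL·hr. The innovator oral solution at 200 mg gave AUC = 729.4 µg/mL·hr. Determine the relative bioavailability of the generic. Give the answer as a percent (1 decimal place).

F_rel = 75.4%

F_rel = (AUC_test/D_test) / (AUC_ref/D_ref)
      = (825.3/300) / (729.4/200)
      = 2.751 / 3.647 = 0.7543 = 75.43%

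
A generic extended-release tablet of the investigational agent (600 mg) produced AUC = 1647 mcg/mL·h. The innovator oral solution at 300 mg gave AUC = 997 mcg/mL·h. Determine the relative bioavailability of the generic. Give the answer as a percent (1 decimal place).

F_rel = (AUC_test/D_test) / (AUC_ref/D_ref)
      = (1647/600) / (997/300)
      = 2.745 / 3.32333 = 0.8260 = 82.60%

F_rel = 82.6%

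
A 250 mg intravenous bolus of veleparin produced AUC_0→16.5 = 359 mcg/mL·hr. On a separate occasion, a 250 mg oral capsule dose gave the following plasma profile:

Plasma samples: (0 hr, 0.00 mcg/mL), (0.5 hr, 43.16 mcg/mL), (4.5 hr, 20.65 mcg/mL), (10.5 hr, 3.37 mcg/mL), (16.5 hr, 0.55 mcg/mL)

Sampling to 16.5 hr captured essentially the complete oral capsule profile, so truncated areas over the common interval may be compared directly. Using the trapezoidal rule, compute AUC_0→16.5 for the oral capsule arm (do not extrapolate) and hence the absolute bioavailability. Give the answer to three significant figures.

F = 0.619

Trapezoidal AUC_0→16.5 (oral capsule):
  [0→0.5]: (0.00+43.16)/2 × 0.5 = 10.79
  [0.5→4.5]: (43.16+20.65)/2 × 4 = 127.62
  [4.5→10.5]: (20.65+3.37)/2 × 6 = 72.06
  [10.5→16.5]: (3.37+0.55)/2 × 6 = 11.76
  Sum = 222.23 mcg/mL·hr
F = (AUC_ev/D_ev)/(AUC_iv/D_iv) = (222.23/250)/(359/250) = 0.88892/1.436 = 0.6190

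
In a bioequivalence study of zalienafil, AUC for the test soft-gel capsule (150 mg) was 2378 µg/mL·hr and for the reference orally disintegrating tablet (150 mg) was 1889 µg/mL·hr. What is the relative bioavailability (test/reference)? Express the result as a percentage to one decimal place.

F_rel = (AUC_test/D_test) / (AUC_ref/D_ref)
      = (2378/150) / (1889/150)
      = 15.8533 / 12.5933 = 1.2589 = 125.89%

F_rel = 125.9%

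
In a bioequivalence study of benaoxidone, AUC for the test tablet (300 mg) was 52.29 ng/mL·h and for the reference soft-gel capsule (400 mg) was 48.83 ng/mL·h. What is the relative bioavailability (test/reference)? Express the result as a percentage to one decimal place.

F_rel = 142.8%

F_rel = (AUC_test/D_test) / (AUC_ref/D_ref)
      = (52.29/300) / (48.83/400)
      = 0.1743 / 0.122075 = 1.4278 = 142.78%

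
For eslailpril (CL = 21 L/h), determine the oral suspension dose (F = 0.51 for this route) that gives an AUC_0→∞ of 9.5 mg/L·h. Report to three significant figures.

Dose = CL × AUC_0→∞ / F
     = 21 × 9.5 / 0.51 = 391.176 mg

Dose = 391 mg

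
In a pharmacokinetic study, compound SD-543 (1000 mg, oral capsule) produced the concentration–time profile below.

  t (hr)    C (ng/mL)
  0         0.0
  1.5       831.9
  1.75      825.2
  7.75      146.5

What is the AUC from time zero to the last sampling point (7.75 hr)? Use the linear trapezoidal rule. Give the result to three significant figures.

AUC = 3750 ng/mL·hr

Trapezoidal AUC_0→7.75:
  [0→1.5]: (0.0+831.9)/2 × 1.5 = 623.925
  [1.5→1.75]: (831.9+825.2)/2 × 0.25 = 207.1375
  [1.75→7.75]: (825.2+146.5)/2 × 6 = 2915.1
  Sum = 3746.1625 ng/mL·hr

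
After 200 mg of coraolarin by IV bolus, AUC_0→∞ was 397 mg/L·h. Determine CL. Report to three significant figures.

CL = 0.504 L/h

CL = Dose_iv / AUC_0→∞
   = 200 / 397 = 0.503778 L/h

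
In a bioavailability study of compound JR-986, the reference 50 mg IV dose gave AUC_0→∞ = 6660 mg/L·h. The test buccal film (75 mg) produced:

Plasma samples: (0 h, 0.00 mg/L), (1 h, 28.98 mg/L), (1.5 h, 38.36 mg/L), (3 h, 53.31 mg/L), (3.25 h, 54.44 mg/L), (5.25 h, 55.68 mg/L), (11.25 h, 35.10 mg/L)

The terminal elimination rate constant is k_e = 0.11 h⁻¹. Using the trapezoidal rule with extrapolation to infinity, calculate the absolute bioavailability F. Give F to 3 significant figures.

Trapezoidal AUC_0→11.25 (buccal film):
  [0→1]: (0.00+28.98)/2 × 1 = 14.49
  [1→1.5]: (28.98+38.36)/2 × 0.5 = 16.835
  [1.5→3]: (38.36+53.31)/2 × 1.5 = 68.7525
  [3→3.25]: (53.31+54.44)/2 × 0.25 = 13.46875
  [3.25→5.25]: (54.44+55.68)/2 × 2 = 110.12
  [5.25→11.25]: (55.68+35.10)/2 × 6 = 272.34
  Sum = 496.00625 mg/L·h
Tail: C_last/k_e = 35.10/0.11 = 319.091
AUC_0→∞ (buccal film) = 496.00625 + 319.091 = 815.09725 mg/L·h
F = (AUC_ev/D_ev)/(AUC_iv/D_iv) = (815.09725/75)/(6660/50) = 10.868/133.2 = 0.0816

F = 0.0816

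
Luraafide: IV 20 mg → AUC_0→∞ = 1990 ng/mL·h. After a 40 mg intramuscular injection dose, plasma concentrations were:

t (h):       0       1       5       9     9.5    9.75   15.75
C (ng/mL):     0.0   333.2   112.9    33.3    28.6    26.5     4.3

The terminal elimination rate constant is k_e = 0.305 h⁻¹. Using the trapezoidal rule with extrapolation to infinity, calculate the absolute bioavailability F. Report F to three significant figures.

F = 0.372

Trapezoidal AUC_0→15.75 (intramuscular injection):
  [0→1]: (0.0+333.2)/2 × 1 = 166.6
  [1→5]: (333.2+112.9)/2 × 4 = 892.2
  [5→9]: (112.9+33.3)/2 × 4 = 292.4
  [9→9.5]: (33.3+28.6)/2 × 0.5 = 15.475
  [9.5→9.75]: (28.6+26.5)/2 × 0.25 = 6.8875
  [9.75→15.75]: (26.5+4.3)/2 × 6 = 92.4
  Sum = 1465.9625 ng/mL·h
Tail: C_last/k_e = 4.3/0.305 = 14.098
AUC_0→∞ (intramuscular injection) = 1465.9625 + 14.098 = 1480.0605 ng/mL·h
F = (AUC_ev/D_ev)/(AUC_iv/D_iv) = (1480.0605/40)/(1990/20) = 37.0015/99.5 = 0.3719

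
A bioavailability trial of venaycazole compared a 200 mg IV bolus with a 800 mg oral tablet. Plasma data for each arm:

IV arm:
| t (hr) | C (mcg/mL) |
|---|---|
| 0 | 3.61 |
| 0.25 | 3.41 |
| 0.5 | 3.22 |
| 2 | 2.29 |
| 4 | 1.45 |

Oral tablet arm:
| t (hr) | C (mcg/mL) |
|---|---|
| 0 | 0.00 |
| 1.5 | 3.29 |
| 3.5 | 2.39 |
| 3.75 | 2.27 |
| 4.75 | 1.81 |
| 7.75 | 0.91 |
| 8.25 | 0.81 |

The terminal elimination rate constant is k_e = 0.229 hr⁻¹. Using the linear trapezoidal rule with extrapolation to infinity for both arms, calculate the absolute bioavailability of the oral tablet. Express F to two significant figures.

Trapezoidal AUC_0→4 (IV):
  [0→0.25]: (3.61+3.41)/2 × 0.25 = 0.8775
  [0.25→0.5]: (3.41+3.22)/2 × 0.25 = 0.82875
  [0.5→2]: (3.22+2.29)/2 × 1.5 = 4.1325
  [2→4]: (2.29+1.45)/2 × 2 = 3.74
  Sum = 9.57875 mcg/mL·hr
IV tail: 1.45/0.229 = 6.332; AUC_iv,0→∞ = 9.57875 + 6.332 = 15.91075 mcg/mL·hr
Trapezoidal AUC_0→8.25 (oral tablet):
  [0→1.5]: (0.00+3.29)/2 × 1.5 = 2.4675
  [1.5→3.5]: (3.29+2.39)/2 × 2 = 5.68
  [3.5→3.75]: (2.39+2.27)/2 × 0.25 = 0.5825
  [3.75→4.75]: (2.27+1.81)/2 × 1 = 2.04
  [4.75→7.75]: (1.81+0.91)/2 × 3 = 4.08
  [7.75→8.25]: (0.91+0.81)/2 × 0.5 = 0.43
  Sum = 15.28 mcg/mL·hr
oral tablet tail: 0.81/0.229 = 3.537; AUC_ev,0→∞ = 15.28 + 3.537 = 18.817 mcg/mL·hr
F = (AUC_ev/D_ev)/(AUC_iv/D_iv) = (18.817/800)/(15.91075/200) = 0.02352125/0.07955375 = 0.2957

F = 0.30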